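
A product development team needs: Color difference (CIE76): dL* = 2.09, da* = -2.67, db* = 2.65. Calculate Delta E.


Formula: Delta E = sqrt(dL*^2 + da*^2 + db*^2)
Step 1: dL*^2 = 2.09^2 = 4.3681
Step 2: da*^2 = (-2.67)^2 = 7.1289
Step 3: db*^2 = 2.65^2 = 7.0225
Step 4: Sum = 4.3681 + 7.1289 + 7.0225 = 18.5195
Step 5: Delta E = sqrt(18.5195) = 4.3

4.3 Delta E


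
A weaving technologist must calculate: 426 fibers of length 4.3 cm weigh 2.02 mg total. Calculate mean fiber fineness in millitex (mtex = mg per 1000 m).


Formula: fineness (mtex) = mass (mg) / total length (km) = (mass_mg / total_length_m) * 1000
Step 1: Convert fiber length: 4.3 cm = 0.043 m
Step 2: Total fiber length = 426 * 0.043 = 18.318 m
Step 3: Linear density = 2.02 mg / 18.318 m = 0.1103 mg/m
Step 4: fineness = 0.1103 * 1000 = 110.3 mtex

110.3 mtex


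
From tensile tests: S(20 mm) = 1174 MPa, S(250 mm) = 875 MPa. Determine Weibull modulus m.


Formula: m = ln(L1/L2) / ln(S2/S1)
Step 1: ln(L1/L2) = ln(20/250) = -2.52573
Step 2: S2/S1 = 875/1174 = 0.74532
Step 3: ln(S2/S1) = ln(0.74532) = -0.29394
Step 4: m = -2.52573 / -0.29394 = 8.59

8.59 (Weibull m)


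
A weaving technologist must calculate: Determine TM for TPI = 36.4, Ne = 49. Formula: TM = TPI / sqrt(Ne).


Formula: TM = TPI / sqrt(Ne)
Step 1: sqrt(Ne) = sqrt(49) = 7
Step 2: TM = 36.4 / 7 = 5.20

5.20 TM


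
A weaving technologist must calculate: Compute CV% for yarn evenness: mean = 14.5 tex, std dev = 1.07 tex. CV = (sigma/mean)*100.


Formula: CV% = (standard deviation / mean) * 100
Step 1: Ratio = 1.07 / 14.5 = 0.073793
Step 2: CV% = 0.073793 * 100 = 7.3793% ≈ 7.4%

7.4%


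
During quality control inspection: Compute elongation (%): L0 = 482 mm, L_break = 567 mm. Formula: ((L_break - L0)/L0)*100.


Formula: Elongation (%) = ((L_break - L0) / L0) * 100
Step 1: Extension = 567 - 482 = 85 mm
Step 2: Elongation = (85 / 482) * 100
Step 3: Elongation = 0.176349 * 100 = 17.6349% ≈ 17.6%

17.6%


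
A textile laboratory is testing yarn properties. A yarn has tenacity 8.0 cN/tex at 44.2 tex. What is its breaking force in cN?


Formula: Breaking force = Tenacity * Linear density
F = 8.0 cN/tex * 44.2 tex
F = 353.60 cN

353.60 cN


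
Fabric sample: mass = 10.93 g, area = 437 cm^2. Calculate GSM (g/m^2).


Formula: GSM = mass_g / area_m2
Step 1: Convert area: 437 cm^2 = 437 / 10000 = 0.0437 m^2
Step 2: GSM = 10.93 g / 0.0437 m^2 = 250.1 g/m^2

250.1 g/m^2


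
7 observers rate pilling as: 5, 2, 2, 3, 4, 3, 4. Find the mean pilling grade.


Formula: Mean = sum / count
Sum = 5 + 2 + 2 + 3 + 4 + 3 + 4 = 23
Mean = 23 / 7 = 3.3

3.3


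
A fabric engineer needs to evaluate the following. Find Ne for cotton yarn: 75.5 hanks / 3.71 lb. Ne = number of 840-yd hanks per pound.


Formula: Ne = hanks / mass_lb
Substituting: Ne = 75.5 / 3.71
Ne = 20.4

20.4 Ne


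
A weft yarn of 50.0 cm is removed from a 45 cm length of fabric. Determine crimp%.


Formula: Crimp% = ((L_yarn - L_fabric) / L_fabric) * 100
Step 1: Extension = 50.0 - 45 = 5.0 cm
Step 2: Crimp% = (5.0 / 45) * 100
Step 3: Crimp% = 0.111111 * 100 = 11.1111% ≈ 11.1%

11.1%


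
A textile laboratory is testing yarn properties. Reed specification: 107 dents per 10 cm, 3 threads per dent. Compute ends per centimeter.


Formula: EPC = (dents per 10 cm * ends per dent) / 10
Step 1: Total ends per 10 cm = 107 * 3 = 321
Step 2: EPC = 321 / 10 = 32.1 ends/cm

32.1 ends/cm


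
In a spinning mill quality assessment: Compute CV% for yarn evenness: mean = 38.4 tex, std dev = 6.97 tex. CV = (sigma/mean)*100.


Formula: CV% = (standard deviation / mean) * 100
Step 1: Ratio = 6.97 / 38.4 = 0.18151
Step 2: CV% = 0.18151 * 100 = 18.151% ≈ 18.2%

18.2%


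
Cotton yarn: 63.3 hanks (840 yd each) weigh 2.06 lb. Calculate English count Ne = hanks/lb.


Formula: Ne = hanks / mass_lb
Substituting: Ne = 63.3 / 2.06
Ne = 30.7

30.7 Ne


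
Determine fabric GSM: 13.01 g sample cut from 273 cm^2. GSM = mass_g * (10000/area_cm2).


Formula: GSM = mass_g / area_m2
Step 1: Convert area: 273 cm^2 = 273 / 10000 = 0.0273 m^2
Step 2: GSM = 13.01 g / 0.0273 m^2 = 476.6 g/m^2

476.6 g/m^2


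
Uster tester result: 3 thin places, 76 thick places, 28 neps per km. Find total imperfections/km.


Formula: Total = thin places + thick places + neps
Total = 3 + 76 + 28
Total = 107 imperfections/km

107 imperfections/km


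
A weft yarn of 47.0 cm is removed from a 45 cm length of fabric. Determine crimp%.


Formula: Crimp% = ((L_yarn - L_fabric) / L_fabric) * 100
Step 1: Extension = 47.0 - 45 = 2.0 cm
Step 2: Crimp% = (2.0 / 45) * 100
Step 3: Crimp% = 0.044444 * 100 = 4.4444% ≈ 4.4%

4.4%


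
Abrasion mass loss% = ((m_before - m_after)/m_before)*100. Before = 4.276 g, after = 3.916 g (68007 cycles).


Formula: Mass loss% = ((m_before - m_after) / m_before) * 100
Step 1: Mass loss = 4.276 - 3.916 = 0.36 g
Step 2: Ratio = 0.36 / 4.276 = 0.0841908
Step 3: Mass loss% = 0.0841908 * 100 = 8.41908% ≈ 8.42%

8.42%


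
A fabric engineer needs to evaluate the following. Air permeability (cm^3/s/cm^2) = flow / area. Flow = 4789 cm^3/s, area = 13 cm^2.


Formula: Air Permeability = Airflow / Test Area
AP = 4789 cm^3/s / 13 cm^2
AP = 368.4 cm^3/s/cm^2

368.4 cm^3/s/cm^2


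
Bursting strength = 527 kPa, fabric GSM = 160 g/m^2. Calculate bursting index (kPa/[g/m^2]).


Formula: Bursting Index = Bursting Strength / Fabric GSM
BI = 527 kPa / 160 g/m^2
BI = 3.294 kPa/(g/m^2)

3.294 kPa/(g/m^2)


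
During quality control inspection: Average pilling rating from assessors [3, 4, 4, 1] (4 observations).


Formula: Mean = sum / count
Sum = 3 + 4 + 4 + 1 = 12
Mean = 12 / 4 = 3.0

3.0


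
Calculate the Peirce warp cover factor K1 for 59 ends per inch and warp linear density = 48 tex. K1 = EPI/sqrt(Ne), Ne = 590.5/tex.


Formula: K1 = EPI / sqrt(Ne), with Ne = 590.5 / tex_warp
Step 1: Ne = 590.5 / 48 = 12.302
Step 2: sqrt(Ne) = sqrt(12.302) = 3.5074
Step 3: K1 = 59 / 3.5074 = 16.8

16.8


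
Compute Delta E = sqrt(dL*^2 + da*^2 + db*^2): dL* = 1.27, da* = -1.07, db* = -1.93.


Formula: Delta E = sqrt(dL*^2 + da*^2 + db*^2)
Step 1: dL*^2 = 1.27^2 = 1.6129
Step 2: da*^2 = (-1.07)^2 = 1.1449
Step 3: db*^2 = (-1.93)^2 = 3.7249
Step 4: Sum = 1.6129 + 1.1449 + 3.7249 = 6.4827
Step 5: Delta E = sqrt(6.4827) = 2.55

2.55 Delta E


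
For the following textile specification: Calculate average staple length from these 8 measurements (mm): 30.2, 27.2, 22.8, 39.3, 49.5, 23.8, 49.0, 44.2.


Formula: Mean = sum of lengths / count
Sum = 30.2 + 27.2 + 22.8 + 39.3 + 49.5 + 23.8 + 49.0 + 44.2
Sum = 286.0 mm
Mean = 286.0 / 8 = 35.75 mm

35.75 mm


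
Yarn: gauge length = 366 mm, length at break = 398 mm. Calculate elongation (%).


Formula: Elongation (%) = ((L_break - L0) / L0) * 100
Step 1: Extension = 398 - 366 = 32 mm
Step 2: Elongation = (32 / 366) * 100
Step 3: Elongation = 0.087432 * 100 = 8.7432% ≈ 8.7%

8.7%


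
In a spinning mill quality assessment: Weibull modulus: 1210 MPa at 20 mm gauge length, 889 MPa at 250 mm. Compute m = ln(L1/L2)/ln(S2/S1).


Formula: m = ln(L1/L2) / ln(S2/S1)
Step 1: ln(L1/L2) = ln(20/250) = -2.52573
Step 2: S2/S1 = 889/1210 = 0.73471
Step 3: ln(S2/S1) = ln(0.73471) = -0.30828
Step 4: m = -2.52573 / -0.30828 = 8.19

8.19 (Weibull m)


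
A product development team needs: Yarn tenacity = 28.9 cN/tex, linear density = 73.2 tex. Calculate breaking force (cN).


Formula: Breaking force = Tenacity * Linear density
F = 28.9 cN/tex * 73.2 tex
F = 2115.48 cN

2115.48 cN


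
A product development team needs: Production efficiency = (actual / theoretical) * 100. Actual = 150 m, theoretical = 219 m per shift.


Formula: Efficiency% = (Actual output / Theoretical output) * 100
Efficiency% = (150 / 219) * 100
Efficiency% = 0.684932 * 100 = 68.4932% ≈ 68.5%

68.5%


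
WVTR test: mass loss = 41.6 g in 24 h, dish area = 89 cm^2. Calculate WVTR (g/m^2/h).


Formula: WVTR = mass_loss / (area * time)
Step 1: Convert area: 89 cm^2 = 0.0089 m^2
Step 2: WVTR = 41.6 g / (0.0089 m^2 * 24 h)
Step 3: WVTR = 41.6 / 0.2136 = 194.8 g/m^2/h

194.8 g/m^2/h


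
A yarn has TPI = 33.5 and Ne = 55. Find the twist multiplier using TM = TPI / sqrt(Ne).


Formula: TM = TPI / sqrt(Ne)
Step 1: sqrt(Ne) = sqrt(55) = 7.4162
Step 2: TM = 33.5 / 7.4162 = 4.52

4.52 TM


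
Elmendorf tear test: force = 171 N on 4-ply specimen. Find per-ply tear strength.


Formula: Per-ply strength = Total force / Number of plies
Per-ply = 171 N / 4
Per-ply = 42.75 N

42.75 N


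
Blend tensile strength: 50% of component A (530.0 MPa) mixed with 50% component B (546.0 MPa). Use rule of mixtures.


Formula: Blend property = (fraction_A * property_A) + (fraction_B * property_B)
Step 1: Contribution A = 50/100 * 530.0 MPa = 265.0 MPa
Step 2: Contribution B = 50/100 * 546.0 MPa = 273.0 MPa
Step 3: Blend tensile strength = 265.0 + 273.0 = 538.0 MPa

538.0 MPa


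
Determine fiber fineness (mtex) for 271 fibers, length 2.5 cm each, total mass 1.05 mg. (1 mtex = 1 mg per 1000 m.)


Formula: fineness (mtex) = mass (mg) / total length (km) = (mass_mg / total_length_m) * 1000
Step 1: Convert fiber length: 2.5 cm = 0.025 m
Step 2: Total fiber length = 271 * 0.025 = 6.775 m
Step 3: Linear density = 1.05 mg / 6.775 m = 0.1550 mg/m
Step 4: fineness = 0.1550 * 1000 = 155.0 mtex

155.0 mtex


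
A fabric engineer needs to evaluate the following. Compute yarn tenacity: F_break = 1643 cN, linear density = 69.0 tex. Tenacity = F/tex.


Formula: Tenacity = Breaking force / Linear density
Tenacity = 1643 cN / 69.0 tex
Tenacity = 23.81 cN/tex

23.81 cN/tex


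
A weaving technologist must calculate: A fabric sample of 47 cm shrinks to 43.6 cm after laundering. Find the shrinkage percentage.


Formula: Shrinkage% = ((L_before - L_after) / L_before) * 100
Step 1: Shrinkage = 47 - 43.6 = 3.4 cm
Step 2: Shrinkage% = (3.4 / 47) * 100
Step 3: Shrinkage% = 0.07234 * 100 = 7.234% ≈ 7.2%

7.2%


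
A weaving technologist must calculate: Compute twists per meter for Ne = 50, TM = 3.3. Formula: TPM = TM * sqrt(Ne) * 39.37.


Formula: TPM = TM * sqrt(Ne) * 39.37
Step 1: sqrt(Ne) = sqrt(50) = 7.0711
Step 2: TM * sqrt(Ne) = 3.3 * 7.0711 = 23.3346
Step 3: TPM = 23.3346 * 39.37 = 919 twists/m

919 twists/m


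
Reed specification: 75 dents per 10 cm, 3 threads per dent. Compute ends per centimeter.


Formula: EPC = (dents per 10 cm * ends per dent) / 10
Step 1: Total ends per 10 cm = 75 * 3 = 225
Step 2: EPC = 225 / 10 = 22.5 ends/cm

22.5 ends/cm


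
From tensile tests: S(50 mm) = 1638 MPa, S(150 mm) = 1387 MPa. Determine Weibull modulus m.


Formula: m = ln(L1/L2) / ln(S2/S1)
Step 1: ln(L1/L2) = ln(50/150) = -1.09861
Step 2: S2/S1 = 1387/1638 = 0.84676
Step 3: ln(S2/S1) = ln(0.84676) = -0.16634
Step 4: m = -1.09861 / -0.16634 = 6.60

6.60 (Weibull m)


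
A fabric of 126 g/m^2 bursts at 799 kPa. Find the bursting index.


Formula: Bursting Index = Bursting Strength / Fabric GSM
BI = 799 kPa / 126 g/m^2
BI = 6.341 kPa/(g/m^2)

6.341 kPa/(g/m^2)


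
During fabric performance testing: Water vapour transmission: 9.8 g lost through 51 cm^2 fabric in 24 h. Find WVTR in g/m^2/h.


Formula: WVTR = mass_loss / (area * time)
Step 1: Convert area: 51 cm^2 = 0.0051 m^2
Step 2: WVTR = 9.8 g / (0.0051 m^2 * 24 h)
Step 3: WVTR = 9.8 / 0.1224 = 80.1 g/m^2/h

80.1 g/m^2/h


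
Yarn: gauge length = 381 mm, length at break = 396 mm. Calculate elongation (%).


Formula: Elongation (%) = ((L_break - L0) / L0) * 100
Step 1: Extension = 396 - 381 = 15 mm
Step 2: Elongation = (15 / 381) * 100
Step 3: Elongation = 0.03937 * 100 = 3.937% ≈ 3.9%

3.9%


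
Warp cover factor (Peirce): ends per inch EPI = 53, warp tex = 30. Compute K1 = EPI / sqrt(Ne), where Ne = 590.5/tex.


Formula: K1 = EPI / sqrt(Ne), with Ne = 590.5 / tex_warp
Step 1: Ne = 590.5 / 30 = 19.683
Step 2: sqrt(Ne) = sqrt(19.683) = 4.4366
Step 3: K1 = 53 / 4.4366 = 11.9

11.9


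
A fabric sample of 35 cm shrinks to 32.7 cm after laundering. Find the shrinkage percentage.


Formula: Shrinkage% = ((L_before - L_after) / L_before) * 100
Step 1: Shrinkage = 35 - 32.7 = 2.3 cm
Step 2: Shrinkage% = (2.3 / 35) * 100
Step 3: Shrinkage% = 0.065714 * 100 = 6.5714% ≈ 6.6%

6.6%


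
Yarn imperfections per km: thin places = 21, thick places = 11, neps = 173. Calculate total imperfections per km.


Formula: Total = thin places + thick places + neps
Total = 21 + 11 + 173
Total = 205 imperfections/km

205 imperfections/km


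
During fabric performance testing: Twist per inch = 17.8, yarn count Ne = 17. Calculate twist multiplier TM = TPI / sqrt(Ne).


Formula: TM = TPI / sqrt(Ne)
Step 1: sqrt(Ne) = sqrt(17) = 4.1231
Step 2: TM = 17.8 / 4.1231 = 4.32

4.32 TM


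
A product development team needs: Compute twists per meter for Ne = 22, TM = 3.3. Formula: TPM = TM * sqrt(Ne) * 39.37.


Formula: TPM = TM * sqrt(Ne) * 39.37
Step 1: sqrt(Ne) = sqrt(22) = 4.6904
Step 2: TM * sqrt(Ne) = 3.3 * 4.6904 = 15.4783
Step 3: TPM = 15.4783 * 39.37 = 609 twists/m

609 twists/m


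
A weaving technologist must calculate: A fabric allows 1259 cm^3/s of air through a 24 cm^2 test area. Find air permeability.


Formula: Air Permeability = Airflow / Test Area
AP = 1259 cm^3/s / 24 cm^2
AP = 52.5 cm^3/s/cm^2

52.5 cm^3/s/cm^2


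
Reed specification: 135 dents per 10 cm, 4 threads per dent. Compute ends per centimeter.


Formula: EPC = (dents per 10 cm * ends per dent) / 10
Step 1: Total ends per 10 cm = 135 * 4 = 540
Step 2: EPC = 540 / 10 = 54.0 ends/cm

54.0 ends/cm


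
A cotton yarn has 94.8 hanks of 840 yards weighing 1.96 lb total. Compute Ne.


Formula: Ne = hanks / mass_lb
Substituting: Ne = 94.8 / 1.96
Ne = 48.4

48.4 Ne


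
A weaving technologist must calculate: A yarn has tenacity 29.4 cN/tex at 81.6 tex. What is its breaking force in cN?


Formula: Breaking force = Tenacity * Linear density
F = 29.4 cN/tex * 81.6 tex
F = 2399.04 cN

2399.04 cN


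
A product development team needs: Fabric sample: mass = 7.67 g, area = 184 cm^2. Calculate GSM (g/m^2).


Formula: GSM = mass_g / area_m2
Step 1: Convert area: 184 cm^2 = 184 / 10000 = 0.0184 m^2
Step 2: GSM = 7.67 g / 0.0184 m^2 = 416.8 g/m^2

416.8 g/m^2


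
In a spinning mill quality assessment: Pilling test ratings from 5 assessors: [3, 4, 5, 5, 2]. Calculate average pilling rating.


Formula: Mean = sum / count
Sum = 3 + 4 + 5 + 5 + 2 = 19
Mean = 19 / 5 = 3.8

3.8


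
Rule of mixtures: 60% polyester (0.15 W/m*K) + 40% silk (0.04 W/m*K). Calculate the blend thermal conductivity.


Formula: Blend property = (fraction_A * property_A) + (fraction_B * property_B)
Step 1: Contribution A = 60/100 * 0.15 W/m*K = 0.09 W/m*K
Step 2: Contribution B = 40/100 * 0.04 W/m*K = 0.016 W/m*K
Step 3: Blend thermal conductivity = 0.09 + 0.016 = 0.106 W/m*K

0.106 W/m*K


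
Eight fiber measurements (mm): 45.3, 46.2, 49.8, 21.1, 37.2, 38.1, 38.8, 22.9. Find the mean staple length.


Formula: Mean = sum of lengths / count
Sum = 45.3 + 46.2 + 49.8 + 21.1 + 37.2 + 38.1 + 38.8 + 22.9
Sum = 299.4 mm
Mean = 299.4 / 8 = 37.43 mm

37.43 mm


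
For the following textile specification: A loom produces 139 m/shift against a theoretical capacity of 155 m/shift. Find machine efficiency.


Formula: Efficiency% = (Actual output / Theoretical output) * 100
Efficiency% = (139 / 155) * 100
Efficiency% = 0.896774 * 100 = 89.6774% ≈ 89.7%

89.7%


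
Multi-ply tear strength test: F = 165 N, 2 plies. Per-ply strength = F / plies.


Formula: Per-ply strength = Total force / Number of plies
Per-ply = 165 N / 2
Per-ply = 82.5 N

82.5 N


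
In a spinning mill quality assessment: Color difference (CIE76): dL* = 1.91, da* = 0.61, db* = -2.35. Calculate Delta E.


Formula: Delta E = sqrt(dL*^2 + da*^2 + db*^2)
Step 1: dL*^2 = 1.91^2 = 3.6481
Step 2: da*^2 = 0.61^2 = 0.3721
Step 3: db*^2 = (-2.35)^2 = 5.5225
Step 4: Sum = 3.6481 + 0.3721 + 5.5225 = 9.5427
Step 5: Delta E = sqrt(9.5427) = 3.09

3.09 Delta E


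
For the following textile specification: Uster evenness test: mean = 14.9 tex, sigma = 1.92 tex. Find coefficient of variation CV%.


Formula: CV% = (standard deviation / mean) * 100
Step 1: Ratio = 1.92 / 14.9 = 0.128859
Step 2: CV% = 0.128859 * 100 = 12.8859% ≈ 12.9%

12.9%


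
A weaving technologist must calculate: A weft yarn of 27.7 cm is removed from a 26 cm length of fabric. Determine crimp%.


Formula: Crimp% = ((L_yarn - L_fabric) / L_fabric) * 100
Step 1: Extension = 27.7 - 26 = 1.7 cm
Step 2: Crimp% = (1.7 / 26) * 100
Step 3: Crimp% = 0.065385 * 100 = 6.5385% ≈ 6.5%

6.5%


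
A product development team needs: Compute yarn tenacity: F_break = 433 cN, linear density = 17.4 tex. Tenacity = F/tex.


Formula: Tenacity = Breaking force / Linear density
Tenacity = 433 cN / 17.4 tex
Tenacity = 24.89 cN/tex

24.89 cN/tex


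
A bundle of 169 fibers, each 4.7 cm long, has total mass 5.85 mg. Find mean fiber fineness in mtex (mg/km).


Formula: fineness (mtex) = mass (mg) / total length (km) = (mass_mg / total_length_m) * 1000
Step 1: Convert fiber length: 4.7 cm = 0.047 m
Step 2: Total fiber length = 169 * 0.047 = 7.943 m
Step 3: Linear density = 5.85 mg / 7.943 m = 0.7365 mg/m
Step 4: fineness = 0.7365 * 1000 = 736.5 mtex

736.5 mtex


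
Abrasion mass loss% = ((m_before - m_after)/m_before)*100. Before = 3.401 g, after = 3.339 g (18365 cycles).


Formula: Mass loss% = ((m_before - m_after) / m_before) * 100
Step 1: Mass loss = 3.401 - 3.339 = 0.062 g
Step 2: Ratio = 0.062 / 3.401 = 0.0182299
Step 3: Mass loss% = 0.0182299 * 100 = 1.82299% ≈ 1.82%

1.82%


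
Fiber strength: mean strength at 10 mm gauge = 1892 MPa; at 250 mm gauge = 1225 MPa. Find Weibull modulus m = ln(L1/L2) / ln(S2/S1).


Formula: m = ln(L1/L2) / ln(S2/S1)
Step 1: ln(L1/L2) = ln(10/250) = -3.21888
Step 2: S2/S1 = 1225/1892 = 0.64746
Step 3: ln(S2/S1) = ln(0.64746) = -0.43470
Step 4: m = -3.21888 / -0.43470 = 7.40

7.40 (Weibull m)


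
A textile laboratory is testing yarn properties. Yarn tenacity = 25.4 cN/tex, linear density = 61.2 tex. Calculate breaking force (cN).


Formula: Breaking force = Tenacity * Linear density
F = 25.4 cN/tex * 61.2 tex
F = 1554.48 cN

1554.48 cN


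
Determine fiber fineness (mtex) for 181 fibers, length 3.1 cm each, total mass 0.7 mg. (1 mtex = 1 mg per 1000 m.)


Formula: fineness (mtex) = mass (mg) / total length (km) = (mass_mg / total_length_m) * 1000
Step 1: Convert fiber length: 3.1 cm = 0.031 m
Step 2: Total fiber length = 181 * 0.031 = 5.611 m
Step 3: Linear density = 0.7 mg / 5.611 m = 0.1248 mg/m
Step 4: fineness = 0.1248 * 1000 = 124.8 mtex

124.8 mtex


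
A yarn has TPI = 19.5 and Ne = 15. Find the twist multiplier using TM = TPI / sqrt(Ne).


Formula: TM = TPI / sqrt(Ne)
Step 1: sqrt(Ne) = sqrt(15) = 3.873
Step 2: TM = 19.5 / 3.873 = 5.03

5.03 TM


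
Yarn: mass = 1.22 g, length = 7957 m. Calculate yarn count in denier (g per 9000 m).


Formula: den = (mass_g / length_m) * 9000
Substituting: den = (1.22 / 7957) * 9000
Intermediate: 1.22 / 7957 = 0.00015332 g/m
den = 0.00015332 * 9000 = 1.4 denier

1.4 denier


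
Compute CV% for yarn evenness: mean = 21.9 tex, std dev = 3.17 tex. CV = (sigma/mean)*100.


Formula: CV% = (standard deviation / mean) * 100
Step 1: Ratio = 3.17 / 21.9 = 0.144749
Step 2: CV% = 0.144749 * 100 = 14.4749% ≈ 14.5%

14.5%


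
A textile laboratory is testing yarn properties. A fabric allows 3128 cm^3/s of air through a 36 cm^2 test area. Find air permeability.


Formula: Air Permeability = Airflow / Test Area
AP = 3128 cm^3/s / 36 cm^2
AP = 86.9 cm^3/s/cm^2

86.9 cm^3/s/cm^2


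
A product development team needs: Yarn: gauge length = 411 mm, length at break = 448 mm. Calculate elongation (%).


Formula: Elongation (%) = ((L_break - L0) / L0) * 100
Step 1: Extension = 448 - 411 = 37 mm
Step 2: Elongation = (37 / 411) * 100
Step 3: Elongation = 0.090024 * 100 = 9.0024% ≈ 9.0%

9.0%


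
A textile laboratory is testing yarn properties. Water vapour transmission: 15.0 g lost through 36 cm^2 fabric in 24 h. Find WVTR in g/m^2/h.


Formula: WVTR = mass_loss / (area * time)
Step 1: Convert area: 36 cm^2 = 0.0036 m^2
Step 2: WVTR = 15.0 g / (0.0036 m^2 * 24 h)
Step 3: WVTR = 15.0 / 0.0864 = 173.6 g/m^2/h

173.6 g/m^2/h


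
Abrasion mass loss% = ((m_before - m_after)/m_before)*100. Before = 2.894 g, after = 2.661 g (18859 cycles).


Formula: Mass loss% = ((m_before - m_after) / m_before) * 100
Step 1: Mass loss = 2.894 - 2.661 = 0.233 g
Step 2: Ratio = 0.233 / 2.894 = 0.0805114
Step 3: Mass loss% = 0.0805114 * 100 = 8.05114% ≈ 8.05%

8.05%


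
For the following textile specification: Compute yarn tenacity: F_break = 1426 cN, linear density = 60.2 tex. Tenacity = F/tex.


Formula: Tenacity = Breaking force / Linear density
Tenacity = 1426 cN / 60.2 tex
Tenacity = 23.69 cN/tex

23.69 cN/tex


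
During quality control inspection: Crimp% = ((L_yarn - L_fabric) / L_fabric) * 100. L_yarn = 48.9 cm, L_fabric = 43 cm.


Formula: Crimp% = ((L_yarn - L_fabric) / L_fabric) * 100
Step 1: Extension = 48.9 - 43 = 5.9 cm
Step 2: Crimp% = (5.9 / 43) * 100
Step 3: Crimp% = 0.137209 * 100 = 13.7209% ≈ 13.7%

13.7%


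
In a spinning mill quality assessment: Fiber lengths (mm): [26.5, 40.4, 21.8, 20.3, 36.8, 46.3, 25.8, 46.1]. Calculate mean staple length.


Formula: Mean = sum of lengths / count
Sum = 26.5 + 40.4 + 21.8 + 20.3 + 36.8 + 46.3 + 25.8 + 46.1
Sum = 264.0 mm
Mean = 264.0 / 8 = 33.00 mm

33.00 mm


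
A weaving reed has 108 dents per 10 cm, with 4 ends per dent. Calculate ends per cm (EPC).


Formula: EPC = (dents per 10 cm * ends per dent) / 10
Step 1: Total ends per 10 cm = 108 * 4 = 432
Step 2: EPC = 432 / 10 = 43.2 ends/cm

43.2 ends/cm


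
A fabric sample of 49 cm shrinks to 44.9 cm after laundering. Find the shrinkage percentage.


Formula: Shrinkage% = ((L_before - L_after) / L_before) * 100
Step 1: Shrinkage = 49 - 44.9 = 4.1 cm
Step 2: Shrinkage% = (4.1 / 49) * 100
Step 3: Shrinkage% = 0.083673 * 100 = 8.3673% ≈ 8.4%

8.4%


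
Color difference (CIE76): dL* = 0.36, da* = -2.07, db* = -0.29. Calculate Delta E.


Formula: Delta E = sqrt(dL*^2 + da*^2 + db*^2)
Step 1: dL*^2 = 0.36^2 = 0.1296
Step 2: da*^2 = (-2.07)^2 = 4.2849
Step 3: db*^2 = (-0.29)^2 = 0.0841
Step 4: Sum = 0.1296 + 4.2849 + 0.0841 = 4.4986
Step 5: Delta E = sqrt(4.4986) = 2.12

2.12 Delta E


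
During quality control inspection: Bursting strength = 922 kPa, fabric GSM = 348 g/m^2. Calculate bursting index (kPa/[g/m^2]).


Formula: Bursting Index = Bursting Strength / Fabric GSM
BI = 922 kPa / 348 g/m^2
BI = 2.649 kPa/(g/m^2)

2.649 kPa/(g/m^2)


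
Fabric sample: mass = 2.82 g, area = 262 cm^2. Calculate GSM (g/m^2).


Formula: GSM = mass_g / area_m2
Step 1: Convert area: 262 cm^2 = 262 / 10000 = 0.0262 m^2
Step 2: GSM = 2.82 g / 0.0262 m^2 = 107.6 g/m^2

107.6 g/m^2


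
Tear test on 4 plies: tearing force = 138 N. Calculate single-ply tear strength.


Formula: Per-ply strength = Total force / Number of plies
Per-ply = 138 N / 4
Per-ply = 34.5 N

34.5 N


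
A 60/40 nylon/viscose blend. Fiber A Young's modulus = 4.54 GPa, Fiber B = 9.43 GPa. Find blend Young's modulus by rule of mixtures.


Formula: Blend property = (fraction_A * property_A) + (fraction_B * property_B)
Step 1: Contribution A = 60/100 * 4.54 GPa = 2.724 GPa
Step 2: Contribution B = 40/100 * 9.43 GPa = 3.772 GPa
Step 3: Blend Young's modulus = 2.724 + 3.772 = 6.496 GPa

6.496 GPa


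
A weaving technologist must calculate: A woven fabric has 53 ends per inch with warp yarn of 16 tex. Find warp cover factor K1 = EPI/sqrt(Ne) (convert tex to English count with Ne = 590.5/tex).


Formula: K1 = EPI / sqrt(Ne), with Ne = 590.5 / tex_warp
Step 1: Ne = 590.5 / 16 = 36.906
Step 2: sqrt(Ne) = sqrt(36.906) = 6.075
Step 3: K1 = 53 / 6.075 = 8.7

8.7


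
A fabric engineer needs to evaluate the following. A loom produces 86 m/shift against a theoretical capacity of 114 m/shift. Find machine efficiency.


Formula: Efficiency% = (Actual output / Theoretical output) * 100
Efficiency% = (86 / 114) * 100
Efficiency% = 0.754386 * 100 = 75.4386% ≈ 75.4%

75.4%


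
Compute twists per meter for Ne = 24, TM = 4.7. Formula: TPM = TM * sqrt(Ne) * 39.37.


Formula: TPM = TM * sqrt(Ne) * 39.37
Step 1: sqrt(Ne) = sqrt(24) = 4.899
Step 2: TM * sqrt(Ne) = 4.7 * 4.899 = 23.0253
Step 3: TPM = 23.0253 * 39.37 = 907 twists/m

907 twists/m


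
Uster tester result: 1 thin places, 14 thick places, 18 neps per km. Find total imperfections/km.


Formula: Total = thin places + thick places + neps
Total = 1 + 14 + 18
Total = 33 imperfections/km

33 imperfections/km


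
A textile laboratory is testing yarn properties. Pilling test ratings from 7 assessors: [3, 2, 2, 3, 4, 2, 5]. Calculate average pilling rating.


Formula: Mean = sum / count
Sum = 3 + 2 + 2 + 3 + 4 + 2 + 5 = 21
Mean = 21 / 7 = 3.0

3.0


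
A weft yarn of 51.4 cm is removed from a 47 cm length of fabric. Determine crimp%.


Formula: Crimp% = ((L_yarn - L_fabric) / L_fabric) * 100
Step 1: Extension = 51.4 - 47 = 4.4 cm
Step 2: Crimp% = (4.4 / 47) * 100
Step 3: Crimp% = 0.093617 * 100 = 9.3617% ≈ 9.4%

9.4%


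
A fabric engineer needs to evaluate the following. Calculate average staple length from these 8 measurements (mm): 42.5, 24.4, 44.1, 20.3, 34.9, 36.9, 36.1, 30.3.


Formula: Mean = sum of lengths / count
Sum = 42.5 + 24.4 + 44.1 + 20.3 + 34.9 + 36.9 + 36.1 + 30.3
Sum = 269.5 mm
Mean = 269.5 / 8 = 33.69 mm

33.69 mm


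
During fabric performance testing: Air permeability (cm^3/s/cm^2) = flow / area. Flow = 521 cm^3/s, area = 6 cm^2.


Formula: Air Permeability = Airflow / Test Area
AP = 521 cm^3/s / 6 cm^2
AP = 86.8 cm^3/s/cm^2

86.8 cm^3/s/cm^2


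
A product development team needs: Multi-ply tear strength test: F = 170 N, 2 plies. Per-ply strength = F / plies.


Formula: Per-ply strength = Total force / Number of plies
Per-ply = 170 N / 2
Per-ply = 85 N

85 N


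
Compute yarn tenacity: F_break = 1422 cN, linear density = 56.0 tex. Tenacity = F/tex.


Formula: Tenacity = Breaking force / Linear density
Tenacity = 1422 cN / 56.0 tex
Tenacity = 25.39 cN/tex

25.39 cN/tex


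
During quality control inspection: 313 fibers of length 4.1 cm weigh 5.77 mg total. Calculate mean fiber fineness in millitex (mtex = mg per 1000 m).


Formula: fineness (mtex) = mass (mg) / total length (km) = (mass_mg / total_length_m) * 1000
Step 1: Convert fiber length: 4.1 cm = 0.041 m
Step 2: Total fiber length = 313 * 0.041 = 12.833 m
Step 3: Linear density = 5.77 mg / 12.833 m = 0.4496 mg/m
Step 4: fineness = 0.4496 * 1000 = 449.6 mtex

449.6 mtex


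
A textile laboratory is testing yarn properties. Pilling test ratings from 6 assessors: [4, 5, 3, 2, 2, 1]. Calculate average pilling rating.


Formula: Mean = sum / count
Sum = 4 + 5 + 3 + 2 + 2 + 1 = 17
Mean = 17 / 6 = 2.8

2.8


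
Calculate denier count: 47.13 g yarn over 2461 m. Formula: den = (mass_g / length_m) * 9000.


Formula: den = (mass_g / length_m) * 9000
Substituting: den = (47.13 / 2461) * 9000
Intermediate: 47.13 / 2461 = 0.01915075 g/m
den = 0.01915075 * 9000 = 172.4 denier

172.4 denier


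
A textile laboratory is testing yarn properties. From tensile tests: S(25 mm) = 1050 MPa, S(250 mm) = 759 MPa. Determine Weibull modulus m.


Formula: m = ln(L1/L2) / ln(S2/S1)
Step 1: ln(L1/L2) = ln(25/250) = -2.30259
Step 2: S2/S1 = 759/1050 = 0.72286
Step 3: ln(S2/S1) = ln(0.72286) = -0.32454
Step 4: m = -2.30259 / -0.32454 = 7.09

7.09 (Weibull m)


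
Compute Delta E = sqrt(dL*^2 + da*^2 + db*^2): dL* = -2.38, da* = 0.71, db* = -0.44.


Formula: Delta E = sqrt(dL*^2 + da*^2 + db*^2)
Step 1: dL*^2 = (-2.38)^2 = 5.6644
Step 2: da*^2 = 0.71^2 = 0.5041
Step 3: db*^2 = (-0.44)^2 = 0.1936
Step 4: Sum = 5.6644 + 0.5041 + 0.1936 = 6.3621
Step 5: Delta E = sqrt(6.3621) = 2.52

2.52 Delta E


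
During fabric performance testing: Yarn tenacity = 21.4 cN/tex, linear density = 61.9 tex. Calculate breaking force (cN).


Formula: Breaking force = Tenacity * Linear density
F = 21.4 cN/tex * 61.9 tex
F = 1324.66 cN

1324.66 cN


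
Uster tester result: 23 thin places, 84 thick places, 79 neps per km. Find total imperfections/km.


Formula: Total = thin places + thick places + neps
Total = 23 + 84 + 79
Total = 186 imperfections/km

186 imperfections/km


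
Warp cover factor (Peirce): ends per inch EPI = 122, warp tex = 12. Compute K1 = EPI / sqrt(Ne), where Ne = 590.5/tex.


Formula: K1 = EPI / sqrt(Ne), with Ne = 590.5 / tex_warp
Step 1: Ne = 590.5 / 12 = 49.208
Step 2: sqrt(Ne) = sqrt(49.208) = 7.0148
Step 3: K1 = 122 / 7.0148 = 17.4

17.4


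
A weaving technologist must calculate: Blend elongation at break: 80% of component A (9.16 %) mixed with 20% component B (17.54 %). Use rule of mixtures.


Formula: Blend property = (fraction_A * property_A) + (fraction_B * property_B)
Step 1: Contribution A = 80/100 * 9.16 % = 7.328 %
Step 2: Contribution B = 20/100 * 17.54 % = 3.508 %
Step 3: Blend elongation at break = 7.328 + 3.508 = 10.836 %

10.836 %


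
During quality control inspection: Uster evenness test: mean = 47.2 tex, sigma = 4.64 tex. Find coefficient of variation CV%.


Formula: CV% = (standard deviation / mean) * 100
Step 1: Ratio = 4.64 / 47.2 = 0.098305
Step 2: CV% = 0.098305 * 100 = 9.8305% ≈ 9.8%

9.8%


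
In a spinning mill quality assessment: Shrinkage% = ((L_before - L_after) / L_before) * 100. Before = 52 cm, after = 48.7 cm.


Formula: Shrinkage% = ((L_before - L_after) / L_before) * 100
Step 1: Shrinkage = 52 - 48.7 = 3.3 cm
Step 2: Shrinkage% = (3.3 / 52) * 100
Step 3: Shrinkage% = 0.063462 * 100 = 6.3462% ≈ 6.3%

6.3%


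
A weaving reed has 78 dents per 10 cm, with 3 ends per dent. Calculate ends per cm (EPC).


Formula: EPC = (dents per 10 cm * ends per dent) / 10
Step 1: Total ends per 10 cm = 78 * 3 = 234
Step 2: EPC = 234 / 10 = 23.4 ends/cm

23.4 ends/cm


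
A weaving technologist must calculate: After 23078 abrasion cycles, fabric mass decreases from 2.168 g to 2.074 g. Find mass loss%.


Formula: Mass loss% = ((m_before - m_after) / m_before) * 100
Step 1: Mass loss = 2.168 - 2.074 = 0.094 g
Step 2: Ratio = 0.094 / 2.168 = 0.0433579
Step 3: Mass loss% = 0.0433579 * 100 = 4.33579% ≈ 4.34%

4.34%


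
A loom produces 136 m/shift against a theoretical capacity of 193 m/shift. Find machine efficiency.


Formula: Efficiency% = (Actual output / Theoretical output) * 100
Efficiency% = (136 / 193) * 100
Efficiency% = 0.704663 * 100 = 70.4663% ≈ 70.5%

70.5%


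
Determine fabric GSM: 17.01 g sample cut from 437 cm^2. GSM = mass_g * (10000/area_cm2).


Formula: GSM = mass_g / area_m2
Step 1: Convert area: 437 cm^2 = 437 / 10000 = 0.0437 m^2
Step 2: GSM = 17.01 g / 0.0437 m^2 = 389.2 g/m^2

389.2 g/m^2


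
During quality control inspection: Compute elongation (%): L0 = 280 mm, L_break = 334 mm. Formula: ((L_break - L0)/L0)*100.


Formula: Elongation (%) = ((L_break - L0) / L0) * 100
Step 1: Extension = 334 - 280 = 54 mm
Step 2: Elongation = (54 / 280) * 100
Step 3: Elongation = 0.192857 * 100 = 19.2857% ≈ 19.3%

19.3%


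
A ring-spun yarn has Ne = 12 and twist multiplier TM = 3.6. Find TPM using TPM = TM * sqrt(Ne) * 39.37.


Formula: TPM = TM * sqrt(Ne) * 39.37
Step 1: sqrt(Ne) = sqrt(12) = 3.4641
Step 2: TM * sqrt(Ne) = 3.6 * 3.4641 = 12.4708
Step 3: TPM = 12.4708 * 39.37 = 491 twists/m

491 twists/m


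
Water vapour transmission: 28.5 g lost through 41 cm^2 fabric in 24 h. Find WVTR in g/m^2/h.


Formula: WVTR = mass_loss / (area * time)
Step 1: Convert area: 41 cm^2 = 0.0041 m^2
Step 2: WVTR = 28.5 g / (0.0041 m^2 * 24 h)
Step 3: WVTR = 28.5 / 0.0984 = 289.6 g/m^2/h

289.6 g/m^2/h


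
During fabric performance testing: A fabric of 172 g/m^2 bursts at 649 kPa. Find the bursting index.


Formula: Bursting Index = Bursting Strength / Fabric GSM
BI = 649 kPa / 172 g/m^2
BI = 3.773 kPa/(g/m^2)

3.773 kPa/(g/m^2)


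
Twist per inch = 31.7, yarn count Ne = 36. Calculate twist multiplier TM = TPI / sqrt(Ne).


Formula: TM = TPI / sqrt(Ne)
Step 1: sqrt(Ne) = sqrt(36) = 6
Step 2: TM = 31.7 / 6 = 5.28

5.28 TM


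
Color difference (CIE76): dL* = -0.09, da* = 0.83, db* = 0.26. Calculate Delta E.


Formula: Delta E = sqrt(dL*^2 + da*^2 + db*^2)
Step 1: dL*^2 = (-0.09)^2 = 0.0081
Step 2: da*^2 = 0.83^2 = 0.6889
Step 3: db*^2 = 0.26^2 = 0.0676
Step 4: Sum = 0.0081 + 0.6889 + 0.0676 = 0.7646
Step 5: Delta E = sqrt(0.7646) = 0.87

0.87 Delta E


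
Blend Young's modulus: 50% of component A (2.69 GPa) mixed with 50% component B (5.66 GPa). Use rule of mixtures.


Formula: Blend property = (fraction_A * property_A) + (fraction_B * property_B)
Step 1: Contribution A = 50/100 * 2.69 GPa = 1.345 GPa
Step 2: Contribution B = 50/100 * 5.66 GPa = 2.83 GPa
Step 3: Blend Young's modulus = 1.345 + 2.83 = 4.175 GPa

4.175 GPa


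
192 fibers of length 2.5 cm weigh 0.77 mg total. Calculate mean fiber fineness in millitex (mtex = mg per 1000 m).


Formula: fineness (mtex) = mass (mg) / total length (km) = (mass_mg / total_length_m) * 1000
Step 1: Convert fiber length: 2.5 cm = 0.025 m
Step 2: Total fiber length = 192 * 0.025 = 4.8 m
Step 3: Linear density = 0.77 mg / 4.8 m = 0.1604 mg/m
Step 4: fineness = 0.1604 * 1000 = 160.4 mtex

160.4 mtex


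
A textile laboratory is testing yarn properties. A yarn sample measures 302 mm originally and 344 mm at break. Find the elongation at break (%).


Formula: Elongation (%) = ((L_break - L0) / L0) * 100
Step 1: Extension = 344 - 302 = 42 mm
Step 2: Elongation = (42 / 302) * 100
Step 3: Elongation = 0.139073 * 100 = 13.9073% ≈ 13.9%

13.9%


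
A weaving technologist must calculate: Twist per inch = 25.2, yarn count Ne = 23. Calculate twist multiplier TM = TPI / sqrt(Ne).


Formula: TM = TPI / sqrt(Ne)
Step 1: sqrt(Ne) = sqrt(23) = 4.7958
Step 2: TM = 25.2 / 4.7958 = 5.25

5.25 TM


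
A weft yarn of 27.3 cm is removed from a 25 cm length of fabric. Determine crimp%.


Formula: Crimp% = ((L_yarn - L_fabric) / L_fabric) * 100
Step 1: Extension = 27.3 - 25 = 2.3 cm
Step 2: Crimp% = (2.3 / 25) * 100
Step 3: Crimp% = 0.092 * 100 = 9.2%

9.2%


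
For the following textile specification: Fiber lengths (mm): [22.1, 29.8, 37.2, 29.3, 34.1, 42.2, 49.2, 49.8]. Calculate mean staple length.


Formula: Mean = sum of lengths / count
Sum = 22.1 + 29.8 + 37.2 + 29.3 + 34.1 + 42.2 + 49.2 + 49.8
Sum = 293.7 mm
Mean = 293.7 / 8 = 36.71 mm

36.71 mm


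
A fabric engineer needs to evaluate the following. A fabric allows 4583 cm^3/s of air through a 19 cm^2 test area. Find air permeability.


Formula: Air Permeability = Airflow / Test Area
AP = 4583 cm^3/s / 19 cm^2
AP = 241.2 cm^3/s/cm^2

241.2 cm^3/s/cm^2


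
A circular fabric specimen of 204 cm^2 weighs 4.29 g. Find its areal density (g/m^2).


Formula: GSM = mass_g / area_m2
Step 1: Convert area: 204 cm^2 = 204 / 10000 = 0.0204 m^2
Step 2: GSM = 4.29 g / 0.0204 m^2 = 210.3 g/m^2

210.3 g/m^2


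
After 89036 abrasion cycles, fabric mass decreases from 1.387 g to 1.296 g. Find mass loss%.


Formula: Mass loss% = ((m_before - m_after) / m_before) * 100
Step 1: Mass loss = 1.387 - 1.296 = 0.091 g
Step 2: Ratio = 0.091 / 1.387 = 0.0656092
Step 3: Mass loss% = 0.0656092 * 100 = 6.56092% ≈ 6.56%

6.56%


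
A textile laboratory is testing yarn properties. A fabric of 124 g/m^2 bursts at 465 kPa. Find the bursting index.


Formula: Bursting Index = Bursting Strength / Fabric GSM
BI = 465 kPa / 124 g/m^2
BI = 3.750 kPa/(g/m^2)

3.750 kPa/(g/m^2)


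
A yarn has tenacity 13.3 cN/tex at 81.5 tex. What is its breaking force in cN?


Formula: Breaking force = Tenacity * Linear density
F = 13.3 cN/tex * 81.5 tex
F = 1083.95 cN

1083.95 cN


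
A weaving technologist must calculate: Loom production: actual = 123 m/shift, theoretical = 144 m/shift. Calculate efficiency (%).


Formula: Efficiency% = (Actual output / Theoretical output) * 100
Efficiency% = (123 / 144) * 100
Efficiency% = 0.854167 * 100 = 85.4167% ≈ 85.4%

85.4%


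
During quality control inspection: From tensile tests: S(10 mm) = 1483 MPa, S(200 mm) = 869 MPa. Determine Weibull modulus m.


Formula: m = ln(L1/L2) / ln(S2/S1)
Step 1: ln(L1/L2) = ln(10/200) = -2.99573
Step 2: S2/S1 = 869/1483 = 0.58597
Step 3: ln(S2/S1) = ln(0.58597) = -0.53449
Step 4: m = -2.99573 / -0.53449 = 5.60

5.60 (Weibull m)


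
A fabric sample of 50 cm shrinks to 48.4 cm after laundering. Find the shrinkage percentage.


Formula: Shrinkage% = ((L_before - L_after) / L_before) * 100
Step 1: Shrinkage = 50 - 48.4 = 1.6 cm
Step 2: Shrinkage% = (1.6 / 50) * 100
Step 3: Shrinkage% = 0.032 * 100 = 3.2%

3.2%


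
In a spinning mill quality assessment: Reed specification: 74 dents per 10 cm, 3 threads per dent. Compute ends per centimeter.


Formula: EPC = (dents per 10 cm * ends per dent) / 10
Step 1: Total ends per 10 cm = 74 * 3 = 222
Step 2: EPC = 222 / 10 = 22.2 ends/cm

22.2 ends/cm


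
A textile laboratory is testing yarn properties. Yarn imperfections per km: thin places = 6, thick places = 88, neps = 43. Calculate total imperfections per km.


Formula: Total = thin places + thick places + neps
Total = 6 + 88 + 43
Total = 137 imperfections/km

137 imperfections/km


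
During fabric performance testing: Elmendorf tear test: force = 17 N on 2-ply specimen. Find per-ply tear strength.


Formula: Per-ply strength = Total force / Number of plies
Per-ply = 17 N / 2
Per-ply = 8.5 N

8.5 N


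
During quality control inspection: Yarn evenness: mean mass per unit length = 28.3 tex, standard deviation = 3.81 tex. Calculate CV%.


Formula: CV% = (standard deviation / mean) * 100
Step 1: Ratio = 3.81 / 28.3 = 0.134629
Step 2: CV% = 0.134629 * 100 = 13.4629% ≈ 13.5%

13.5%


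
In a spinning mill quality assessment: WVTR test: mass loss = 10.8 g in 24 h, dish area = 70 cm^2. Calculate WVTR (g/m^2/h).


Formula: WVTR = mass_loss / (area * time)
Step 1: Convert area: 70 cm^2 = 0.007 m^2
Step 2: WVTR = 10.8 g / (0.007 m^2 * 24 h)
Step 3: WVTR = 10.8 / 0.168 = 64.3 g/m^2/h

64.3 g/m^2/h


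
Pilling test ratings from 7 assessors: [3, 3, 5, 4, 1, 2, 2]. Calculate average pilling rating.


Formula: Mean = sum / count
Sum = 3 + 3 + 5 + 4 + 1 + 2 + 2 = 20
Mean = 20 / 7 = 2.9

2.9


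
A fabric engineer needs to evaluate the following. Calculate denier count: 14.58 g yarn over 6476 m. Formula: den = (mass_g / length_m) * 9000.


Formula: den = (mass_g / length_m) * 9000
Substituting: den = (14.58 / 6476) * 9000
Intermediate: 14.58 / 6476 = 0.00225139 g/m
den = 0.00225139 * 9000 = 20.3 denier

20.3 denier


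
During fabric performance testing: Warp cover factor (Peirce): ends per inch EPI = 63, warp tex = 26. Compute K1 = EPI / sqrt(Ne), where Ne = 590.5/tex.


Formula: K1 = EPI / sqrt(Ne), with Ne = 590.5 / tex_warp
Step 1: Ne = 590.5 / 26 = 22.712
Step 2: sqrt(Ne) = sqrt(22.712) = 4.7657
Step 3: K1 = 63 / 4.7657 = 13.2

13.2


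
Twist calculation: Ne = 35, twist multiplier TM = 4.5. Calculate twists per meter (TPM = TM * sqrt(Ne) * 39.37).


Formula: TPM = TM * sqrt(Ne) * 39.37
Step 1: sqrt(Ne) = sqrt(35) = 5.9161
Step 2: TM * sqrt(Ne) = 4.5 * 5.9161 = 26.6225
Step 3: TPM = 26.6225 * 39.37 = 1048 twists/m

1048 twists/m


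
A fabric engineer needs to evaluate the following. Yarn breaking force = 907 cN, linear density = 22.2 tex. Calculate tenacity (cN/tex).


Formula: Tenacity = Breaking force / Linear density
Tenacity = 907 cN / 22.2 tex
Tenacity = 40.86 cN/tex

40.86 cN/tex


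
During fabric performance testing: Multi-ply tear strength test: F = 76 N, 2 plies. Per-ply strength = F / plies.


Formula: Per-ply strength = Total force / Number of plies
Per-ply = 76 N / 2
Per-ply = 38 N

38 N
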